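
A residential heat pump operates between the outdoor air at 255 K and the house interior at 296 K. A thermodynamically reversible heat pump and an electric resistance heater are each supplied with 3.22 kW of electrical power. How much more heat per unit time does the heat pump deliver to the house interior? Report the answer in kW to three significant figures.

20.0 kW

The reservoir spacing is ΔT = 296 − 255 = 41.00 K.
COP_Carnot = T_H/ΔT = 296.00/41.00 = 7.220.
The heat pump delivers Q̇_H = COP × Ẇ = 23.25 kW; the resistance heater delivers Ẇ = 3.220 kW.
Extra = (COP − 1)·Ẇ = 20.03 kW.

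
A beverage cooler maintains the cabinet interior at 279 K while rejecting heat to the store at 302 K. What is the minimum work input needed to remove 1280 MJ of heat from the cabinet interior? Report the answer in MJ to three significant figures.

The reservoir spacing is ΔT = 302 − 279 = 23.00 K.
The reversible limit is COP_R = T_C/ΔT = 12.13, so W_min = Q_C/COP = Q_C·ΔT/T_C.
W_min = 1280 × 23.00/279.00 = 105.5 MJ.

106 MJ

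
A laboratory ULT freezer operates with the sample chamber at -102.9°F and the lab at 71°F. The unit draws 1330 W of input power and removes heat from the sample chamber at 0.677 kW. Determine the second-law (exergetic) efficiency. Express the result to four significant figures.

Converting, Q̇_C = 0.6770 kW = 677.0 W, so COP_actual = Q̇_C/Ẇ = 677.0/1330 = 0.5090.
In absolute terms T_C = 198.21 K and T_H = 294.82 K, so ΔT = 96.61 K.
COP_Carnot = T_C/ΔT = 198.21/96.61 = 2.052.
η_II = COP_actual/COP_Carnot = 0.5090/2.052 = 0.2481.

0.2481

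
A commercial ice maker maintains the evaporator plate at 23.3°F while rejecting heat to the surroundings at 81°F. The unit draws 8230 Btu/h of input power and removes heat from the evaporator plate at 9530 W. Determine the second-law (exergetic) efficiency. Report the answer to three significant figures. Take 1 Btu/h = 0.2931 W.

Converting, Q̇_C = 9530 W = 32510 Btu/h, so COP_actual = Q̇_C/Ẇ = 32510/8230 = 3.951.
In absolute terms T_C = 268.32 K and T_H = 300.37 K, so ΔT = 32.06 K.
COP_Carnot = T_C/ΔT = 268.32/32.06 = 8.370.
η_II = COP_actual/COP_Carnot = 3.951/8.370 = 0.4720.

0.472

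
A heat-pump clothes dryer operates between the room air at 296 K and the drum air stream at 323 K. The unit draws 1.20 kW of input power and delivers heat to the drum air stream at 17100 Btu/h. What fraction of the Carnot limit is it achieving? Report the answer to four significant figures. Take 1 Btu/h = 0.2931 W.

0.3491

Converting, Q̇_H = 17100 Btu/h = 5.012 kW, so COP_actual = Q̇_H/Ẇ = 5.012/1.200 = 4.177.
The reservoir spacing is ΔT = 323 − 296 = 27.00 K.
COP_Carnot = T_H/ΔT = 323.00/27.00 = 11.96.
η_II = COP_actual/COP_Carnot = 4.177/11.96 = 0.3491.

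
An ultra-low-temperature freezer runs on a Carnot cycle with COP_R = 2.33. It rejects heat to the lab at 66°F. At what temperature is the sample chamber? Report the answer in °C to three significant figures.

For a Carnot refrigerator COP_R = T_C/(T_H − T_C), so T_C = COP·T_H/(1 + COP).
With T_H = 292.04 K, T_C = 2.33 × 292.04/3.330 = 204.34 K.
Converting, 204.34 K = -68.81°C.

-68.8 °C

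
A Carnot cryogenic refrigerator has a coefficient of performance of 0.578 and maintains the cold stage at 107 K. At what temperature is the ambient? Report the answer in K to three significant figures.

292 K

COP_R = T_C/(T_H − T_C) gives T_H − T_C = T_C/COP.
With T_C = 107.00 K, T_H = 107.00 × (1 + 1/0.578) = 292.12 K.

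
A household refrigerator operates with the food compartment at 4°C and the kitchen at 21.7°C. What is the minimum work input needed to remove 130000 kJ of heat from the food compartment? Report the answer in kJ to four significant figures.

8302 kJ

In absolute terms T_C = 277.15 K and T_H = 294.85 K, so ΔT = 17.70 K.
The reversible limit is COP_R = T_C/ΔT = 15.66, so W_min = Q_C/COP = Q_C·ΔT/T_C.
W_min = 130000 × 17.70/277.15 = 8302 kJ.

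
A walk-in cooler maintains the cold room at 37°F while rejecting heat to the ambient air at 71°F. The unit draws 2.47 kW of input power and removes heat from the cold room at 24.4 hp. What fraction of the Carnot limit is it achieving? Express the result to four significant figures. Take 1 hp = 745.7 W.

0.5043

Converting, Q̇_C = 24.40 hp = 18.20 kW, so COP_actual = Q̇_C/Ẇ = 18.20/2.470 = 7.366.
In absolute terms T_C = 275.93 K and T_H = 294.82 K, so ΔT = 18.89 K.
COP_Carnot = T_C/ΔT = 275.93/18.89 = 14.61.
η_II = COP_actual/COP_Carnot = 7.366/14.61 = 0.5043.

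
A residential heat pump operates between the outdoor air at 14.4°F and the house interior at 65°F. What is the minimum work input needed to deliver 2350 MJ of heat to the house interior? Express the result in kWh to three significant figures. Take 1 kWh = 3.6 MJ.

63.0 kWh

In absolute terms T_C = 263.37 K and T_H = 291.48 K, so ΔT = 28.11 K.
The reversible limit is COP_HP = T_H/ΔT = 10.37, so W_min = Q_H/COP = Q_H·ΔT/T_H.
W_min = 2350 × 28.11/291.48 = 226.6 MJ = 62.95 kWh.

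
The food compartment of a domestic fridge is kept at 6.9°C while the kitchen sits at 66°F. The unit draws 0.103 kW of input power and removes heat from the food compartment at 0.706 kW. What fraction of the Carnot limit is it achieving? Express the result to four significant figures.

0.2934

COP_actual = Q̇_C/Ẇ = 0.7060/0.1030 = 6.854.
In absolute terms T_C = 280.05 K and T_H = 292.04 K, so ΔT = 11.99 K.
COP_Carnot = T_C/ΔT = 280.05/11.99 = 23.36.
η_II = COP_actual/COP_Carnot = 6.854/23.36 = 0.2934.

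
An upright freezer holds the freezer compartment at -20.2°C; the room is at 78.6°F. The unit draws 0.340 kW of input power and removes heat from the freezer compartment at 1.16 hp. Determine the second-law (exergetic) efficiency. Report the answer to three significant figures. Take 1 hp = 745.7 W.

0.464

Converting, Q̇_C = 1.160 hp = 0.8650 kW, so COP_actual = Q̇_C/Ẇ = 0.8650/0.3400 = 2.544.
In absolute terms T_C = 252.95 K and T_H = 299.04 K, so ΔT = 46.09 K.
COP_Carnot = T_C/ΔT = 252.95/46.09 = 5.488.
η_II = COP_actual/COP_Carnot = 2.544/5.488 = 0.4636.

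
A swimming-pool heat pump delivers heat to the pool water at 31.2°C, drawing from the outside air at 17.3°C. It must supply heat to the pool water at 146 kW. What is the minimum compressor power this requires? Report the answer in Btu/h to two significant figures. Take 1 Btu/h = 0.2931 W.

In absolute terms T_C = 290.45 K and T_H = 304.35 K, so ΔT = 13.90 K.
COP_Carnot = T_H/ΔT = 304.35/13.90 = 21.90.
Ẇ_min = Q̇/COP_Carnot = 146.0/21.90 = 6.668 kW = 22750 Btu/h.

23000 Btu/h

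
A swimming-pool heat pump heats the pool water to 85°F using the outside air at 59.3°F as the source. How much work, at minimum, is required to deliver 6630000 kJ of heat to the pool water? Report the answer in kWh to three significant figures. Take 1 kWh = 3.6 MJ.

In absolute terms T_C = 288.32 K and T_H = 302.59 K, so ΔT = 14.28 K.
The reversible limit is COP_HP = T_H/ΔT = 21.19, so W_min = Q_H/COP = Q_H·ΔT/T_H.
W_min = 6630000 × 14.28/302.59 = 312800 kJ = 86.90 kWh.

86.9 kWh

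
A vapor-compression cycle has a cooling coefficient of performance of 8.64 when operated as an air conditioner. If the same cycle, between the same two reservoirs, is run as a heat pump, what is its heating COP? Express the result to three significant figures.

The first law on one cycle gives Q_H = Q_C + W, so Q_H/W = Q_C/W + 1.
COP_HP = COP_R + 1 = 8.64 + 1 = 9.64.

9.64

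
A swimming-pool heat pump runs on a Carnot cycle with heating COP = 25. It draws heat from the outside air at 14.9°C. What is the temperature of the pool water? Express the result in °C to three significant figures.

26.9 °C

COP_HP = T_H/(T_H − T_C) rearranges to T_H = COP·T_C/(COP − 1).
With T_C = 288.05 K, T_H = 25 × 288.05/24.00 = 300.05 K.
Converting, 300.05 K = 26.90°C.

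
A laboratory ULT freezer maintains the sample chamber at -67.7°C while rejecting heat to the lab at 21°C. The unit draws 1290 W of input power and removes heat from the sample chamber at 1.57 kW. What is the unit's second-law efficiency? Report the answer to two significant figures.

0.53

Converting, Q̇_C = 1.570 kW = 1570 W, so COP_actual = Q̇_C/Ẇ = 1570/1290 = 1.217.
In absolute terms T_C = 205.45 K and T_H = 294.15 K, so ΔT = 88.70 K.
COP_Carnot = T_C/ΔT = 205.45/88.70 = 2.316.
η_II = COP_actual/COP_Carnot = 1.217/2.316 = 0.5254.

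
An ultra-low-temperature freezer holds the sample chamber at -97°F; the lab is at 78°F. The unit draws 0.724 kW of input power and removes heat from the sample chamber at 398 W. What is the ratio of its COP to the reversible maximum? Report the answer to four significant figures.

0.2653

Converting, Q̇_C = 398.0 W = 0.3980 kW, so COP_actual = Q̇_C/Ẇ = 0.3980/0.7240 = 0.5497.
In absolute terms T_C = 201.48 K and T_H = 298.71 K, so ΔT = 97.22 K.
COP_Carnot = T_C/ΔT = 201.48/97.22 = 2.072.
η_II = COP_actual/COP_Carnot = 0.5497/2.072 = 0.2653.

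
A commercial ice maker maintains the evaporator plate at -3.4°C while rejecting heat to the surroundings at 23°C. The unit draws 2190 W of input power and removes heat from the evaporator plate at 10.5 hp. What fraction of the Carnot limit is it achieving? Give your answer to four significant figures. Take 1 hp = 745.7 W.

Converting, Q̇_C = 10.50 hp = 7830 W, so COP_actual = Q̇_C/Ẇ = 7830/2190 = 3.575.
In absolute terms T_C = 269.75 K and T_H = 296.15 K, so ΔT = 26.40 K.
COP_Carnot = T_C/ΔT = 269.75/26.40 = 10.22.
η_II = COP_actual/COP_Carnot = 3.575/10.22 = 0.3499.

0.3499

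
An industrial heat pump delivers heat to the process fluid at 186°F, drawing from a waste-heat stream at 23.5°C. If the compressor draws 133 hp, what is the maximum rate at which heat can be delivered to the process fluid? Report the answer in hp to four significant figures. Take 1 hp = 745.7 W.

768.8 hp

In absolute terms T_C = 296.65 K and T_H = 358.71 K, so ΔT = 62.06 K.
COP_Carnot = T_H/ΔT = 358.71/62.06 = 5.780.
Q̇_max = COP_Carnot × Ẇ = 5.780 × 133.0 hp = 768.8 hp.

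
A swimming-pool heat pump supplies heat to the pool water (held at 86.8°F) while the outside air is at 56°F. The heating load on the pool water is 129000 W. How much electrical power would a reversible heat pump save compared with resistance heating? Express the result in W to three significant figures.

In absolute terms T_C = 286.48 K and T_H = 303.59 K, so ΔT = 17.11 K.
COP_Carnot = T_H/ΔT = 303.59/17.11 = 17.74.
Resistance heating needs Ẇ_res = Q̇_H = 129000 W; the reversible heat pump needs only Ẇ_hp = Q̇_H/COP = 7271 W.
Saving = 129000 − 7271 = 121700 W.

122000 W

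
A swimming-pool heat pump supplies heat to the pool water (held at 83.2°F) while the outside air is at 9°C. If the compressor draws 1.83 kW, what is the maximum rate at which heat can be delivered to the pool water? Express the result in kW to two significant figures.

28 kW

In absolute terms T_C = 282.15 K and T_H = 301.59 K, so ΔT = 19.44 K.
COP_Carnot = T_H/ΔT = 301.59/19.44 = 15.51.
Q̇_max = COP_Carnot × Ẇ = 15.51 × 1.830 kW = 28.38 kW.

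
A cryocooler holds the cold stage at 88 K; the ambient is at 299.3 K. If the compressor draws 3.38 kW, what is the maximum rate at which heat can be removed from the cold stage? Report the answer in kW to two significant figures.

1.4 kW

The reservoir spacing is ΔT = 299.3 − 88 = 211.3 K.
COP_Carnot = T_C/ΔT = 88.00/211.3 = 0.4165.
Q̇_max = COP_Carnot × Ẇ = 0.4165 × 3.380 kW = 1.408 kW.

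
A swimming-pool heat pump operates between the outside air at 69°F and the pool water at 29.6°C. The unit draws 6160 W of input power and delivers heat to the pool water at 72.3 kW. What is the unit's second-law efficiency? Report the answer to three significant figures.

Converting, Q̇_H = 72.30 kW = 72300 W, so COP_actual = Q̇_H/Ẇ = 72300/6160 = 11.74.
In absolute terms T_C = 293.71 K and T_H = 302.75 K, so ΔT = 9.044 K.
COP_Carnot = T_H/ΔT = 302.75/9.044 = 33.47.
η_II = COP_actual/COP_Carnot = 11.74/33.47 = 0.3506.

0.351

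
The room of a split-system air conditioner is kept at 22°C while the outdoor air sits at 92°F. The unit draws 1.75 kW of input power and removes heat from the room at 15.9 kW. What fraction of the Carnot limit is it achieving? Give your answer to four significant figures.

0.3489

COP_actual = Q̇_C/Ẇ = 15.90/1.750 = 9.086.
In absolute terms T_C = 295.15 K and T_H = 306.48 K, so ΔT = 11.33 K.
COP_Carnot = T_C/ΔT = 295.15/11.33 = 26.04.
η_II = COP_actual/COP_Carnot = 9.086/26.04 = 0.3489.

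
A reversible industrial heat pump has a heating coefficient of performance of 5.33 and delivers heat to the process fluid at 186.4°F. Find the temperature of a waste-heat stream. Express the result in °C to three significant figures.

18.4 °C

COP_HP = T_H/(T_H − T_C) gives T_H − T_C = T_H/COP.
With T_H = 358.93 K, T_C = 358.93 × (1 − 1/5.33) = 291.59 K.
Converting, 291.59 K = 18.44°C.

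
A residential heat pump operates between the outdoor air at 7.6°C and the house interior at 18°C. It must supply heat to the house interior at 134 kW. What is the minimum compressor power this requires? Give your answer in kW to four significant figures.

4.787 kW

In absolute terms T_C = 280.75 K and T_H = 291.15 K, so ΔT = 10.40 K.
COP_Carnot = T_H/ΔT = 291.15/10.40 = 28.00.
Ẇ_min = Q̇/COP_Carnot = 134.0/28.00 = 4.787 kW.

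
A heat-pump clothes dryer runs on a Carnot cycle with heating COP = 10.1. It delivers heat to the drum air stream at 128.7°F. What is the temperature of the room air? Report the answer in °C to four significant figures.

21.36 °C

COP_HP = T_H/(T_H − T_C) gives T_H − T_C = T_H/COP.
With T_H = 326.87 K, T_C = 326.87 × (1 − 1/10.1) = 294.51 K.
Converting, 294.51 K = 21.36°C.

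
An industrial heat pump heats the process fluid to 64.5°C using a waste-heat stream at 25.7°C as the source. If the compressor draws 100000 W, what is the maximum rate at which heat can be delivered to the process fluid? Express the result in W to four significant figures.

In absolute terms T_C = 298.85 K and T_H = 337.65 K, so ΔT = 38.80 K.
COP_Carnot = T_H/ΔT = 337.65/38.80 = 8.702.
Q̇_max = COP_Carnot × Ẇ = 8.702 × 100000 W = 870200 W.

870200 W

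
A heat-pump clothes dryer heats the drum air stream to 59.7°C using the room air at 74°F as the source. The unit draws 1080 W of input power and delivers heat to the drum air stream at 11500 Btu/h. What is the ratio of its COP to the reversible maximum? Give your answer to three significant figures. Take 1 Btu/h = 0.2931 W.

Converting, Q̇_H = 11500 Btu/h = 3371 W, so COP_actual = Q̇_H/Ẇ = 3371/1080 = 3.121.
In absolute terms T_C = 296.48 K and T_H = 332.85 K, so ΔT = 36.37 K.
COP_Carnot = T_H/ΔT = 332.85/36.37 = 9.153.
η_II = COP_actual/COP_Carnot = 3.121/9.153 = 0.3410.

0.341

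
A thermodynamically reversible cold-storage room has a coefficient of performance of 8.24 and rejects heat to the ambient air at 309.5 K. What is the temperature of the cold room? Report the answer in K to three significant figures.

For a Carnot refrigerator COP_R = T_C/(T_H − T_C), so T_C = COP·T_H/(1 + COP).
With T_H = 309.50 K, T_C = 8.24 × 309.50/9.240 = 276.00 K.

276 K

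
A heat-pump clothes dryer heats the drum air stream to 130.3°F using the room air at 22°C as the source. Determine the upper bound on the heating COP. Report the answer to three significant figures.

10.1

In absolute terms T_C = 295.15 K and T_H = 327.76 K, so ΔT = 32.61 K.
For a reversible cycle, COP_Carnot = T_H/ΔT = 327.76/32.61 = 10.05.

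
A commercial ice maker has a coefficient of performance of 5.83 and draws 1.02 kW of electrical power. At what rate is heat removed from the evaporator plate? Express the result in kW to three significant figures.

5.95 kW

Q̇_C = COP × Ẇ = 5.83 × 1.020 = 5.947 kW.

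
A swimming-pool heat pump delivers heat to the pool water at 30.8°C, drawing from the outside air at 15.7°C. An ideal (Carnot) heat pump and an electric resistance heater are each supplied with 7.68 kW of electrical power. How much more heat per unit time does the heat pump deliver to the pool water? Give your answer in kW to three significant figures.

147 kW

In absolute terms T_C = 288.85 K and T_H = 303.95 K, so ΔT = 15.10 K.
COP_Carnot = T_H/ΔT = 303.95/15.10 = 20.13.
The heat pump delivers Q̇_H = COP × Ẇ = 154.6 kW; the resistance heater delivers Ẇ = 7.680 kW.
Extra = (COP − 1)·Ẇ = 146.9 kW.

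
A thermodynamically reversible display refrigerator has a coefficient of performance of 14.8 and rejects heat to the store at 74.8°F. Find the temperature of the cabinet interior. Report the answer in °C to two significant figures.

5.0 °C

For a Carnot refrigerator COP_R = T_C/(T_H − T_C), so T_C = COP·T_H/(1 + COP).
With T_H = 296.93 K, T_C = 14.8 × 296.93/15.80 = 278.13 K.
Converting, 278.13 K = 4.98°C.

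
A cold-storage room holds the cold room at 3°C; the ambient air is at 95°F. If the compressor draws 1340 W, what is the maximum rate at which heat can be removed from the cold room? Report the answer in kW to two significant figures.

In absolute terms T_C = 276.15 K and T_H = 308.15 K, so ΔT = 32.00 K.
COP_Carnot = T_C/ΔT = 276.15/32.00 = 8.630.
Q̇_max = COP_Carnot × Ẇ = 8.630 × 1340 W = 11560 W = 11.56 kW.

12 kW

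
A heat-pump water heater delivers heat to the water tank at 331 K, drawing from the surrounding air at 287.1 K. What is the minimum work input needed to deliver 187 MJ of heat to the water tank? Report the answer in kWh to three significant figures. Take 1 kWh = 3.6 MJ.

6.89 kWh

The reservoir spacing is ΔT = 331 − 287.1 = 43.90 K.
The reversible limit is COP_HP = T_H/ΔT = 7.540, so W_min = Q_H/COP = Q_H·ΔT/T_H.
W_min = 187.0 × 43.90/331.00 = 24.80 MJ = 6.889 kWh.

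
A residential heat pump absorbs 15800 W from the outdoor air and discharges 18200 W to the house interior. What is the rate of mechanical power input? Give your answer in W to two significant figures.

For a cyclic device the first law requires Q̇_H = Q̇_C + Ẇ.
Ẇ = Q̇_H − Q̇_C = 2400 W.

2400 W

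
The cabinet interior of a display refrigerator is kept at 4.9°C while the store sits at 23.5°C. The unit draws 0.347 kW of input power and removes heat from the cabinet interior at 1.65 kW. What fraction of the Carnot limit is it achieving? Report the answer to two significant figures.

0.32

COP_actual = Q̇_C/Ẇ = 1.650/0.3470 = 4.755.
In absolute terms T_C = 278.05 K and T_H = 296.65 K, so ΔT = 18.60 K.
COP_Carnot = T_C/ΔT = 278.05/18.60 = 14.95.
η_II = COP_actual/COP_Carnot = 4.755/14.95 = 0.3181.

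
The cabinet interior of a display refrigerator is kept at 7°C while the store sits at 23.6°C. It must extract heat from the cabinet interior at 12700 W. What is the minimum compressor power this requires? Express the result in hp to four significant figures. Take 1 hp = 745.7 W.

1.009 hp

In absolute terms T_C = 280.15 K and T_H = 296.75 K, so ΔT = 16.60 K.
COP_Carnot = T_C/ΔT = 280.15/16.60 = 16.88.
Ẇ_min = Q̇/COP_Carnot = 12700/16.88 = 752.5 W = 1.009 hp.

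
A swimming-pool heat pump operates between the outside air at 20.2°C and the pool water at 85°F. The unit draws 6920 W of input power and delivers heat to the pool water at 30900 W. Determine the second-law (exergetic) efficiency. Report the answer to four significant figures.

0.1364

COP_actual = Q̇_H/Ẇ = 30900/6920 = 4.465.
In absolute terms T_C = 293.35 K and T_H = 302.59 K, so ΔT = 9.244 K.
COP_Carnot = T_H/ΔT = 302.59/9.244 = 32.73.
η_II = COP_actual/COP_Carnot = 4.465/32.73 = 0.1364.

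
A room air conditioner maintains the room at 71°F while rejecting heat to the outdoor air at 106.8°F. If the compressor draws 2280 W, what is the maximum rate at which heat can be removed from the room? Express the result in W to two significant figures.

In absolute terms T_C = 294.82 K and T_H = 314.71 K, so ΔT = 19.89 K.
COP_Carnot = T_C/ΔT = 294.82/19.89 = 14.82.
Q̇_max = COP_Carnot × Ẇ = 14.82 × 2280 W = 33800 W.

34000 W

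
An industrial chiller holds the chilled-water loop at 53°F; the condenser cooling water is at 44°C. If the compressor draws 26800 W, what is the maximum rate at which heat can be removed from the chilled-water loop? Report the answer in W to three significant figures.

In absolute terms T_C = 284.82 K and T_H = 317.15 K, so ΔT = 32.33 K.
COP_Carnot = T_C/ΔT = 284.82/32.33 = 8.809.
Q̇_max = COP_Carnot × Ẇ = 8.809 × 26800 W = 236100 W.

236000 W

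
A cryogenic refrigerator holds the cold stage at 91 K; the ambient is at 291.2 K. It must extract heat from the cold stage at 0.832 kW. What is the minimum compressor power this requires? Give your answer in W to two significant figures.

1800 W

The reservoir spacing is ΔT = 291.2 − 91 = 200.2 K.
COP_Carnot = T_C/ΔT = 91.00/200.2 = 0.4545.
Ẇ_min = Q̇/COP_Carnot = 0.8320/0.4545 = 1.830 kW = 1830 W.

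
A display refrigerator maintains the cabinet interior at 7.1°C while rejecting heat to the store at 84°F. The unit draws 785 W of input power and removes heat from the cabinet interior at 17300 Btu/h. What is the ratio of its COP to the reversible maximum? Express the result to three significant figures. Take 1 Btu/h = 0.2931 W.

0.502

Converting, Q̇_C = 17300 Btu/h = 5071 W, so COP_actual = Q̇_C/Ẇ = 5071/785.0 = 6.459.
In absolute terms T_C = 280.25 K and T_H = 302.04 K, so ΔT = 21.79 K.
COP_Carnot = T_C/ΔT = 280.25/21.79 = 12.86.
η_II = COP_actual/COP_Carnot = 6.459/12.86 = 0.5022.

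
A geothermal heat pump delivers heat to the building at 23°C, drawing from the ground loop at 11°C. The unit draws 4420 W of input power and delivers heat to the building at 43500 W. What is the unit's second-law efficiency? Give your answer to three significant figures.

0.399

COP_actual = Q̇_H/Ẇ = 43500/4420 = 9.842.
In absolute terms T_C = 284.15 K and T_H = 296.15 K, so ΔT = 12.00 K.
COP_Carnot = T_H/ΔT = 296.15/12.00 = 24.68.
η_II = COP_actual/COP_Carnot = 9.842/24.68 = 0.3988.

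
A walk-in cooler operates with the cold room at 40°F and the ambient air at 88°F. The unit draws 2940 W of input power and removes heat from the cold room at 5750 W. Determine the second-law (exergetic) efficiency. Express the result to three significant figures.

0.188

COP_actual = Q̇_C/Ẇ = 5750/2940 = 1.956.
In absolute terms T_C = 277.59 K and T_H = 304.26 K, so ΔT = 26.67 K.
COP_Carnot = T_C/ΔT = 277.59/26.67 = 10.41.
η_II = COP_actual/COP_Carnot = 1.956/10.41 = 0.1879.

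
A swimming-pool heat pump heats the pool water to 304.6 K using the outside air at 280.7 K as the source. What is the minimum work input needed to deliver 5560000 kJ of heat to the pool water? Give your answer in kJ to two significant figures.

440000 kJ

The reservoir spacing is ΔT = 304.6 − 280.7 = 23.90 K.
The reversible limit is COP_HP = T_H/ΔT = 12.74, so W_min = Q_H/COP = Q_H·ΔT/T_H.
W_min = 5560000 × 23.90/304.60 = 436300 kJ.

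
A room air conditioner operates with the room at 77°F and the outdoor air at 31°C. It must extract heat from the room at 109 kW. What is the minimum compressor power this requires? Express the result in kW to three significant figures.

In absolute terms T_C = 298.15 K and T_H = 304.15 K, so ΔT = 6.000 K.
COP_Carnot = T_C/ΔT = 298.15/6.000 = 49.69.
Ẇ_min = Q̇/COP_Carnot = 109.0/49.69 = 2.194 kW.

2.19 kW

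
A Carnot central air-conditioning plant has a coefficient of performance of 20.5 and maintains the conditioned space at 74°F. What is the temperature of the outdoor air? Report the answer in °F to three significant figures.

100 °F

COP_R = T_C/(T_H − T_C) gives T_H − T_C = T_C/COP.
With T_C = 296.48 K, T_H = 296.48 × (1 + 1/20.5) = 310.95 K.
Converting, 310.95 K = 100.03°F.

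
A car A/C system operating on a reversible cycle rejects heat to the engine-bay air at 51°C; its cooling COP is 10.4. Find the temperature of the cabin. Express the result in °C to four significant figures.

22.57 °C

For a Carnot refrigerator COP_R = T_C/(T_H − T_C), so T_C = COP·T_H/(1 + COP).
With T_H = 324.15 K, T_C = 10.4 × 324.15/11.40 = 295.72 K.
Converting, 295.72 K = 22.57°C.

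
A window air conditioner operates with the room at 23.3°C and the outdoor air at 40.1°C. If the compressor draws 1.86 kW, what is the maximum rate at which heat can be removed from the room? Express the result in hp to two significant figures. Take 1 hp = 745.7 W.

44 hp

In absolute terms T_C = 296.45 K and T_H = 313.25 K, so ΔT = 16.80 K.
COP_Carnot = T_C/ΔT = 296.45/16.80 = 17.65.
Q̇_max = COP_Carnot × Ẇ = 17.65 × 1.860 kW = 32.82 kW = 44.01 hp.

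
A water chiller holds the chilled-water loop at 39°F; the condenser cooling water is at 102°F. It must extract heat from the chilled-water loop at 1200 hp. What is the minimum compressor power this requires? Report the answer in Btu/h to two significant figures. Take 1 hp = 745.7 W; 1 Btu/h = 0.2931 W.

390000 Btu/h

In absolute terms T_C = 277.04 K and T_H = 312.04 K, so ΔT = 35.00 K.
COP_Carnot = T_C/ΔT = 277.04/35.00 = 7.915.
Ẇ_min = Q̇/COP_Carnot = 1200/7.915 = 151.6 hp = 385700 Btu/h.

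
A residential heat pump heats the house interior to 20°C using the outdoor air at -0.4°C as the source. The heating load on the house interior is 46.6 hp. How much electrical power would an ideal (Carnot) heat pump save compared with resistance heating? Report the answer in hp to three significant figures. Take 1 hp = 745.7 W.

In absolute terms T_C = 272.75 K and T_H = 293.15 K, so ΔT = 20.40 K.
COP_Carnot = T_H/ΔT = 293.15/20.40 = 14.37.
Resistance heating needs Ẇ_res = Q̇_H = 46.60 hp; the reversible heat pump needs only Ẇ_hp = Q̇_H/COP = 3.243 hp.
Saving = 46.60 − 3.243 = 43.36 hp.

43.4 hp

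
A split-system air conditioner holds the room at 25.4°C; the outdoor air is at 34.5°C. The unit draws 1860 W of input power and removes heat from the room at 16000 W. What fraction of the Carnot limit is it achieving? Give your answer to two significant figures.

COP_actual = Q̇_C/Ẇ = 16000/1860 = 8.602.
In absolute terms T_C = 298.55 K and T_H = 307.65 K, so ΔT = 9.100 K.
COP_Carnot = T_C/ΔT = 298.55/9.100 = 32.81.
η_II = COP_actual/COP_Carnot = 8.602/32.81 = 0.2622.

0.26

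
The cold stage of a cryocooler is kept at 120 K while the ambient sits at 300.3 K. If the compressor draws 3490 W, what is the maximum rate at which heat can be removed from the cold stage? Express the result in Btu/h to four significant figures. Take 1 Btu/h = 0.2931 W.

The reservoir spacing is ΔT = 300.3 − 120 = 180.3 K.
COP_Carnot = T_C/ΔT = 120.00/180.3 = 0.6656.
Q̇_max = COP_Carnot × Ẇ = 0.6656 × 3490 W = 2323 W = 7925 Btu/h.

7925 Btu/h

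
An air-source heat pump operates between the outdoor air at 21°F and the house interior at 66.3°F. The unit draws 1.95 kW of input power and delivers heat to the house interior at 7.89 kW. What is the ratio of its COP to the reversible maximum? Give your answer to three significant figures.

COP_actual = Q̇_H/Ẇ = 7.890/1.950 = 4.046.
In absolute terms T_C = 267.04 K and T_H = 292.21 K, so ΔT = 25.17 K.
COP_Carnot = T_H/ΔT = 292.21/25.17 = 11.61.
η_II = COP_actual/COP_Carnot = 4.046/11.61 = 0.3485.

0.348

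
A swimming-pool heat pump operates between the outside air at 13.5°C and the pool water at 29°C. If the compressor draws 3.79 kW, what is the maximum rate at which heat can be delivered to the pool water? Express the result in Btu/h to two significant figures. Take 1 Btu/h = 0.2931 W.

In absolute terms T_C = 286.65 K and T_H = 302.15 K, so ΔT = 15.50 K.
COP_Carnot = T_H/ΔT = 302.15/15.50 = 19.49.
Q̇_max = COP_Carnot × Ẇ = 19.49 × 3.790 kW = 73.88 kW = 252100 Btu/h.

250000 Btu/h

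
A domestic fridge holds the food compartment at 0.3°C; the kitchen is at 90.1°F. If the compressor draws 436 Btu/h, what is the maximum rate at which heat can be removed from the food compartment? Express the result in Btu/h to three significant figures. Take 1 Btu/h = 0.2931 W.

3730 Btu/h

In absolute terms T_C = 273.45 K and T_H = 305.43 K, so ΔT = 31.98 K.
COP_Carnot = T_C/ΔT = 273.45/31.98 = 8.551.
Q̇_max = COP_Carnot × Ẇ = 8.551 × 436.0 Btu/h = 3728 Btu/h.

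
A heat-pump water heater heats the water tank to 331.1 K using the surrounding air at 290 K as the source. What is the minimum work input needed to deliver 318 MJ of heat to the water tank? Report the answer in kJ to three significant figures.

39500 kJ

The reservoir spacing is ΔT = 331.1 − 290 = 41.10 K.
The reversible limit is COP_HP = T_H/ΔT = 8.056, so W_min = Q_H/COP = Q_H·ΔT/T_H.
W_min = 318.0 × 41.10/331.10 = 39.47 MJ = 39470 kJ.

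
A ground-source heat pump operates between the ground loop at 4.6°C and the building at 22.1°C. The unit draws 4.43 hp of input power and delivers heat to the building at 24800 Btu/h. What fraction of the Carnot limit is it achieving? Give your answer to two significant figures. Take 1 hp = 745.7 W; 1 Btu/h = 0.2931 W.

Converting, Q̇_H = 24800 Btu/h = 9.748 hp, so COP_actual = Q̇_H/Ẇ = 9.748/4.430 = 2.200.
In absolute terms T_C = 277.75 K and T_H = 295.25 K, so ΔT = 17.50 K.
COP_Carnot = T_H/ΔT = 295.25/17.50 = 16.87.
η_II = COP_actual/COP_Carnot = 2.200/16.87 = 0.1304.

0.13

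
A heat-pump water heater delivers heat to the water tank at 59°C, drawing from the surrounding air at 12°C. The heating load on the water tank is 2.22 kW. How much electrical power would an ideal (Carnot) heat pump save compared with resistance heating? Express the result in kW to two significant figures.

1.9 kW

In absolute terms T_C = 285.15 K and T_H = 332.15 K, so ΔT = 47.00 K.
COP_Carnot = T_H/ΔT = 332.15/47.00 = 7.067.
Resistance heating needs Ẇ_res = Q̇_H = 2.220 kW; the reversible heat pump needs only Ẇ_hp = Q̇_H/COP = 0.3141 kW.
Saving = 2.220 − 0.3141 = 1.906 kW.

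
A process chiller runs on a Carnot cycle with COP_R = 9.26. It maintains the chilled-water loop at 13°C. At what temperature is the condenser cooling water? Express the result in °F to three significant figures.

COP_R = T_C/(T_H − T_C) gives T_H − T_C = T_C/COP.
With T_C = 286.15 K, T_H = 286.15 × (1 + 1/9.26) = 317.05 K.
Converting, 317.05 K = 111.02°F.

111 °F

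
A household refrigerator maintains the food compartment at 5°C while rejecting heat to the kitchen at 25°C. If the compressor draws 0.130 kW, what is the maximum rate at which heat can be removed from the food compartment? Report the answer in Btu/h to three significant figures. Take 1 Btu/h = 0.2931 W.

6170 Btu/h

In absolute terms T_C = 278.15 K and T_H = 298.15 K, so ΔT = 20.00 K.
COP_Carnot = T_C/ΔT = 278.15/20.00 = 13.91.
Q̇_max = COP_Carnot × Ẇ = 13.91 × 0.1300 kW = 1.808 kW = 6168 Btu/h.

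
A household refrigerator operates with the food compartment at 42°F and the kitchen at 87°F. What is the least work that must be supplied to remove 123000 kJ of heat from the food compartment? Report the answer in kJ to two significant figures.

11000 kJ

In absolute terms T_C = 278.71 K and T_H = 303.71 K, so ΔT = 25.00 K.
The reversible limit is COP_R = T_C/ΔT = 11.15, so W_min = Q_C/COP = Q_C·ΔT/T_C.
W_min = 123000 × 25.00/278.71 = 11030 kJ.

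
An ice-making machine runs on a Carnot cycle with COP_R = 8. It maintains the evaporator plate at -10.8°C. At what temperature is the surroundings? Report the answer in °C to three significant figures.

COP_R = T_C/(T_H − T_C) gives T_H − T_C = T_C/COP.
With T_C = 262.35 K, T_H = 262.35 × (1 + 1/8) = 295.14 K.
Converting, 295.14 K = 21.99°C.

22.0 °C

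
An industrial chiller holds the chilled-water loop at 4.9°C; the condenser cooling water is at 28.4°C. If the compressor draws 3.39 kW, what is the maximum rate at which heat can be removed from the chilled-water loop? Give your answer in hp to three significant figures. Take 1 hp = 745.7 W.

In absolute terms T_C = 278.05 K and T_H = 301.55 K, so ΔT = 23.50 K.
COP_Carnot = T_C/ΔT = 278.05/23.50 = 11.83.
Q̇_max = COP_Carnot × Ẇ = 11.83 × 3.390 kW = 40.11 kW = 53.79 hp.

53.8 hp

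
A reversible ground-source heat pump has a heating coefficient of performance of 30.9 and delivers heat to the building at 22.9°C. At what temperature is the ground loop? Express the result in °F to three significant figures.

COP_HP = T_H/(T_H − T_C) gives T_H − T_C = T_H/COP.
With T_H = 296.05 K, T_C = 296.05 × (1 − 1/30.9) = 286.47 K.
Converting, 286.47 K = 55.97°F.

56.0 °F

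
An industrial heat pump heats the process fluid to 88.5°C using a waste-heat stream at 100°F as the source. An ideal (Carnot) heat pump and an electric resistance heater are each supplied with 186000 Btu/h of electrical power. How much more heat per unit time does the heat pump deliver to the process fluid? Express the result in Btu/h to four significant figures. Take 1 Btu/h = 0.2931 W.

1140000 Btu/h

In absolute terms T_C = 310.93 K and T_H = 361.65 K, so ΔT = 50.72 K.
COP_Carnot = T_H/ΔT = 361.65/50.72 = 7.130.
The heat pump delivers Q̇_H = COP × Ẇ = 1326000 Btu/h; the resistance heater delivers Ẇ = 186000 Btu/h.
Extra = (COP − 1)·Ẇ = 1140000 Btu/h.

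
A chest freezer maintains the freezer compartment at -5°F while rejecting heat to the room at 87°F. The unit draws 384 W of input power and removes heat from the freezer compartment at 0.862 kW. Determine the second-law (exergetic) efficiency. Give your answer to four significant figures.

Converting, Q̇_C = 0.8620 kW = 862.0 W, so COP_actual = Q̇_C/Ẇ = 862.0/384.0 = 2.245.
In absolute terms T_C = 252.59 K and T_H = 303.71 K, so ΔT = 51.11 K.
COP_Carnot = T_C/ΔT = 252.59/51.11 = 4.942.
η_II = COP_actual/COP_Carnot = 2.245/4.942 = 0.4542.

0.4542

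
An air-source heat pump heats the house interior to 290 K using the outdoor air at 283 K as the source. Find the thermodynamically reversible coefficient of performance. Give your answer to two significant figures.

The reservoir spacing is ΔT = 290 − 283 = 7.000 K.
For a reversible cycle, COP_Carnot = T_H/ΔT = 290.00/7.000 = 41.43.

41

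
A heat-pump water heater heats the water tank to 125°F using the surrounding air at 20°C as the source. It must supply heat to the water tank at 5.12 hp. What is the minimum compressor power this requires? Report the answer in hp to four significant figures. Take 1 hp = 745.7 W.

In absolute terms T_C = 293.15 K and T_H = 324.82 K, so ΔT = 31.67 K.
COP_Carnot = T_H/ΔT = 324.82/31.67 = 10.26.
Ẇ_min = Q̇/COP_Carnot = 5.120/10.26 = 0.4992 hp.

0.4992 hp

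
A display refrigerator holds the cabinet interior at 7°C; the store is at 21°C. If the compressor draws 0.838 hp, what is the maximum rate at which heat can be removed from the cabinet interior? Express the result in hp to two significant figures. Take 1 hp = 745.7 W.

In absolute terms T_C = 280.15 K and T_H = 294.15 K, so ΔT = 14.00 K.
COP_Carnot = T_C/ΔT = 280.15/14.00 = 20.01.
Q̇_max = COP_Carnot × Ẇ = 20.01 × 0.8380 hp = 16.77 hp.

17 hp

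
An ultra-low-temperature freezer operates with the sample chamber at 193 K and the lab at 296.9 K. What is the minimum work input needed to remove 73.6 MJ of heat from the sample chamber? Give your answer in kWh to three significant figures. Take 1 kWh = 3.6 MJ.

11.0 kWh

The reservoir spacing is ΔT = 296.9 − 193 = 103.9 K.
The reversible limit is COP_R = T_C/ΔT = 1.858, so W_min = Q_C/COP = Q_C·ΔT/T_C.
W_min = 73.60 × 103.9/193.00 = 39.62 MJ = 11.01 kWh.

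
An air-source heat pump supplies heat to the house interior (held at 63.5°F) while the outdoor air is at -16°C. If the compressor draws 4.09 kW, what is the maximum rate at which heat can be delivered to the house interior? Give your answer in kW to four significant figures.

In absolute terms T_C = 257.15 K and T_H = 290.65 K, so ΔT = 33.50 K.
COP_Carnot = T_H/ΔT = 290.65/33.50 = 8.676.
Q̇_max = COP_Carnot × Ẇ = 8.676 × 4.090 kW = 35.49 kW.

35.49 kW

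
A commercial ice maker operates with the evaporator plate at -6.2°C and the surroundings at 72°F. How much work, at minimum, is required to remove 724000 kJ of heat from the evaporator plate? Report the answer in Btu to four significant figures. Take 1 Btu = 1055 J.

In absolute terms T_C = 266.95 K and T_H = 295.37 K, so ΔT = 28.42 K.
The reversible limit is COP_R = T_C/ΔT = 9.392, so W_min = Q_C/COP = Q_C·ΔT/T_C.
W_min = 724000 × 28.42/266.95 = 77080 kJ = 73070 Btu.

73070 Btu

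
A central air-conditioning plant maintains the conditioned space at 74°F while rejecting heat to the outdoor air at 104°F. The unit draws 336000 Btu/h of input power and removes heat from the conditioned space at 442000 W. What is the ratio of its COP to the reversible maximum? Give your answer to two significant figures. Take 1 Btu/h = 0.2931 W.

0.25

Converting, Q̇_C = 442000 W = 1508000 Btu/h, so COP_actual = Q̇_C/Ẇ = 1508000/336000 = 4.488.
In absolute terms T_C = 296.48 K and T_H = 313.15 K, so ΔT = 16.67 K.
COP_Carnot = T_C/ΔT = 296.48/16.67 = 17.79.
η_II = COP_actual/COP_Carnot = 4.488/17.79 = 0.2523.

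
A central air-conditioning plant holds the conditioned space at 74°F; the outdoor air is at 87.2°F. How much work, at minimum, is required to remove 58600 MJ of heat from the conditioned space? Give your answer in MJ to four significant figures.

In absolute terms T_C = 296.48 K and T_H = 303.82 K, so ΔT = 7.333 K.
The reversible limit is COP_R = T_C/ΔT = 40.43, so W_min = Q_C/COP = Q_C·ΔT/T_C.
W_min = 58600 × 7.333/296.48 = 1449 MJ.

1449 MJ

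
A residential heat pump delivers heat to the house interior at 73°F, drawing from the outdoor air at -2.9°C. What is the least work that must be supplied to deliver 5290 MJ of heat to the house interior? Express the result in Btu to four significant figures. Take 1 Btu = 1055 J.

In absolute terms T_C = 270.25 K and T_H = 295.93 K, so ΔT = 25.68 K.
The reversible limit is COP_HP = T_H/ΔT = 11.52, so W_min = Q_H/COP = Q_H·ΔT/T_H.
W_min = 5290 × 25.68/295.93 = 459.0 MJ = 435100 Btu.

435100 Btu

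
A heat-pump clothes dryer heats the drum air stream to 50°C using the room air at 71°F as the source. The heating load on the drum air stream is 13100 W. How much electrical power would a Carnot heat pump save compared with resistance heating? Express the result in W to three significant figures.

12000 W

In absolute terms T_C = 294.82 K and T_H = 323.15 K, so ΔT = 28.33 K.
COP_Carnot = T_H/ΔT = 323.15/28.33 = 11.41.
Resistance heating needs Ẇ_res = Q̇_H = 13100 W; the reversible heat pump needs only Ẇ_hp = Q̇_H/COP = 1149 W.
Saving = 13100 − 1149 = 11950 W.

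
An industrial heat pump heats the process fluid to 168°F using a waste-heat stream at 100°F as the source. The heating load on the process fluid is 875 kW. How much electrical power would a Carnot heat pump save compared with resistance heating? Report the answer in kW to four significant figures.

In absolute terms T_C = 310.93 K and T_H = 348.71 K, so ΔT = 37.78 K.
COP_Carnot = T_H/ΔT = 348.71/37.78 = 9.230.
Resistance heating needs Ẇ_res = Q̇_H = 875.0 kW; the reversible heat pump needs only Ẇ_hp = Q̇_H/COP = 94.80 kW.
Saving = 875.0 − 94.80 = 780.2 kW.

780.2 kW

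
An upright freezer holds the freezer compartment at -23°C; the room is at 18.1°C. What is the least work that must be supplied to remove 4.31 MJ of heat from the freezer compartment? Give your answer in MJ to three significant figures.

0.708 MJ

In absolute terms T_C = 250.15 K and T_H = 291.25 K, so ΔT = 41.10 K.
The reversible limit is COP_R = T_C/ΔT = 6.086, so W_min = Q_C/COP = Q_C·ΔT/T_C.
W_min = 4.310 × 41.10/250.15 = 0.7081 MJ.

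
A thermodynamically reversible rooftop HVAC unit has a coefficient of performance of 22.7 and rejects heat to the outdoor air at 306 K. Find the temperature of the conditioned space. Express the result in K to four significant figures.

293.1 K

For a Carnot refrigerator COP_R = T_C/(T_H − T_C), so T_C = COP·T_H/(1 + COP).
With T_H = 306.00 K, T_C = 22.7 × 306.00/23.70 = 293.09 K.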